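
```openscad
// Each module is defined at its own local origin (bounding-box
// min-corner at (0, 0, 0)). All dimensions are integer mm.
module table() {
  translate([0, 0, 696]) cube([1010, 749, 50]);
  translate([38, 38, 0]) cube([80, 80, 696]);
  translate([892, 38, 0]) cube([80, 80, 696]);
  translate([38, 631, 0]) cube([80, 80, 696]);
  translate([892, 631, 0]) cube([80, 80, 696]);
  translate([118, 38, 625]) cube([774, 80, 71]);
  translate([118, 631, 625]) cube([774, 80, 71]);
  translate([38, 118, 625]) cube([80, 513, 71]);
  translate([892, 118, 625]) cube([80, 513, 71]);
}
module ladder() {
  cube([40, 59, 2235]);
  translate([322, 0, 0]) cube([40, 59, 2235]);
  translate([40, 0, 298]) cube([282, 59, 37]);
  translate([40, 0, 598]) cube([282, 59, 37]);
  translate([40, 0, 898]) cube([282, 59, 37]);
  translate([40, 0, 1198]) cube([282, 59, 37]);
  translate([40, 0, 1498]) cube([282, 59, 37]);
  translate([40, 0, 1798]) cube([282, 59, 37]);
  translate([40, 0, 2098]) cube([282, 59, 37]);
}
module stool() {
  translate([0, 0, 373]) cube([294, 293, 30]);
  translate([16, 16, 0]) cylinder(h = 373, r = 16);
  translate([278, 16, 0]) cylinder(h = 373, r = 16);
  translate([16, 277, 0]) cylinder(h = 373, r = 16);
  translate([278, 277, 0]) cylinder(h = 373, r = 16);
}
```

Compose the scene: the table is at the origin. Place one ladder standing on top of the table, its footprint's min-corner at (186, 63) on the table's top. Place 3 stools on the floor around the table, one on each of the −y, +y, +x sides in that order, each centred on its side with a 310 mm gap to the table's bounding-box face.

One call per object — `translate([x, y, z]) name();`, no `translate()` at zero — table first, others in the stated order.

table();
translate([186, 63, 746]) ladder();
translate([358, -603, 0]) stool();
translate([358, 1059, 0]) stool();
translate([1320, 228, 0]) stool();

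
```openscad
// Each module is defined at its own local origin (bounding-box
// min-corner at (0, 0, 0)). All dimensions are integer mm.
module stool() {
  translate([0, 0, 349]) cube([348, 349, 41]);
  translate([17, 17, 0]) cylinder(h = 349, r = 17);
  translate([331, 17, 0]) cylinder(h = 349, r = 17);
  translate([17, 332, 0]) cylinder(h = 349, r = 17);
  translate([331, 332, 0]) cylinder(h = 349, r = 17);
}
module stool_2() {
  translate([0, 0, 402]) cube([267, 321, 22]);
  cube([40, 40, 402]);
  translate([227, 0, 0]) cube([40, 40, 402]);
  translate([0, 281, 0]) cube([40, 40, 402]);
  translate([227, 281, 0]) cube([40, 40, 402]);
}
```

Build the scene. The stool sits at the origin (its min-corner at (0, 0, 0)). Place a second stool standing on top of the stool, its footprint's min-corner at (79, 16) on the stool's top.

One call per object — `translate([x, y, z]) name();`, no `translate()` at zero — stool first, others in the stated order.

stool();
translate([79, 16, 390]) stool_2();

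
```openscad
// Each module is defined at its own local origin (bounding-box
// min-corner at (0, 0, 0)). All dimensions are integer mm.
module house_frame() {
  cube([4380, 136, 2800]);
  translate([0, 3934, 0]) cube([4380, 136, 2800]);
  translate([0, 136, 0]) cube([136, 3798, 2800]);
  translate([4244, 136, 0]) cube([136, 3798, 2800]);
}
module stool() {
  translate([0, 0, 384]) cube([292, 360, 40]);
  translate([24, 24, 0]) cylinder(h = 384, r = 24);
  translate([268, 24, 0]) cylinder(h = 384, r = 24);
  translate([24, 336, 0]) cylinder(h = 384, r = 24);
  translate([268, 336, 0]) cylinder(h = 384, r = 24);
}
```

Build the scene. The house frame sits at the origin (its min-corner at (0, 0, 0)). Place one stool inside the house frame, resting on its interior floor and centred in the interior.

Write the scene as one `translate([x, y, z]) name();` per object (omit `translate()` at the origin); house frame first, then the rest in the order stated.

house_frame();
translate([2044, 1855, 0]) stool();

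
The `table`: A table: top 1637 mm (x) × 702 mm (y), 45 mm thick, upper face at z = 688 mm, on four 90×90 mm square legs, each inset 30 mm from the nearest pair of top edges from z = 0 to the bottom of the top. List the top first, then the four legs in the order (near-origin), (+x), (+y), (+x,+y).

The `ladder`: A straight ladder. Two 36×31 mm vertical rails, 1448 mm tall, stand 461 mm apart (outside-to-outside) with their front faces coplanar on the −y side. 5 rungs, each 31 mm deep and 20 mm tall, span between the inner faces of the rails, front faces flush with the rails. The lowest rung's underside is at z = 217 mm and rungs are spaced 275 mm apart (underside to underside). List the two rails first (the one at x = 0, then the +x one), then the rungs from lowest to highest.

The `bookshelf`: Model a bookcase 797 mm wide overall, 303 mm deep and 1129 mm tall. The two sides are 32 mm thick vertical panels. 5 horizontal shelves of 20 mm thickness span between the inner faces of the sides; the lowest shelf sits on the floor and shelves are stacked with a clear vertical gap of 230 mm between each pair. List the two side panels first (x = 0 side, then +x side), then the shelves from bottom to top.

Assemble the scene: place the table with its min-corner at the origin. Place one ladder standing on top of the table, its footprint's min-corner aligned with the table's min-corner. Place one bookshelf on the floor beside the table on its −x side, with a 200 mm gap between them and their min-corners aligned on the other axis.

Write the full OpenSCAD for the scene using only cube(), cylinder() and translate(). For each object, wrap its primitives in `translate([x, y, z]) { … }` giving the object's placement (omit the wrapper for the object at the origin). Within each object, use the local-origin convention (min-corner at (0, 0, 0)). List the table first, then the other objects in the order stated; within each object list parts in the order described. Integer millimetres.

translate([0, 0, 643]) cube([1637, 702, 45]);
translate([30, 30, 0]) cube([90, 90, 643]);
translate([1517, 30, 0]) cube([90, 90, 643]);
translate([30, 582, 0]) cube([90, 90, 643]);
translate([1517, 582, 0]) cube([90, 90, 643]);
translate([0, 0, 688]) {
  cube([36, 31, 1448]);
  translate([425, 0, 0]) cube([36, 31, 1448]);
  translate([36, 0, 217]) cube([389, 31, 20]);
  translate([36, 0, 492]) cube([389, 31, 20]);
  translate([36, 0, 767]) cube([389, 31, 20]);
  translate([36, 0, 1042]) cube([389, 31, 20]);
  translate([36, 0, 1317]) cube([389, 31, 20]);
}
translate([-997, 0, 0]) {
  cube([32, 303, 1129]);
  translate([765, 0, 0]) cube([32, 303, 1129]);
  translate([32, 0, 0]) cube([733, 303, 20]);
  translate([32, 0, 250]) cube([733, 303, 20]);
  translate([32, 0, 500]) cube([733, 303, 20]);
  translate([32, 0, 750]) cube([733, 303, 20]);
  translate([32, 0, 1000]) cube([733, 303, 20]);
}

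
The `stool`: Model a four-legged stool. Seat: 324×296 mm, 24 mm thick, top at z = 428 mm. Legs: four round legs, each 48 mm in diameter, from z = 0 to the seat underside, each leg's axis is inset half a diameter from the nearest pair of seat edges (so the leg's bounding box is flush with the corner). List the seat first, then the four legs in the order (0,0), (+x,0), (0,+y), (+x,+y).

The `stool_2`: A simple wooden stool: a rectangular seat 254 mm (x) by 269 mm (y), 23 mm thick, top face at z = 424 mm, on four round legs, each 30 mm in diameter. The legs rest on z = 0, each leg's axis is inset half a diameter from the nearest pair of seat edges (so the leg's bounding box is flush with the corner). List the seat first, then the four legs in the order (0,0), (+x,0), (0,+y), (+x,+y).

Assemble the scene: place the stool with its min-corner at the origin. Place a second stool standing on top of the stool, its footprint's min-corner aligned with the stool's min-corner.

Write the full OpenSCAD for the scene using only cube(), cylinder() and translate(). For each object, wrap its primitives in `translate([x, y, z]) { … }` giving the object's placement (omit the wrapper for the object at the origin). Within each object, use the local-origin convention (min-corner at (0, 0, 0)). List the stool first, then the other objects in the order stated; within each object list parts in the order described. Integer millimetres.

translate([0, 0, 404]) cube([324, 296, 24]);
translate([24, 24, 0]) cylinder(h = 404, r = 24);
translate([300, 24, 0]) cylinder(h = 404, r = 24);
translate([24, 272, 0]) cylinder(h = 404, r = 24);
translate([300, 272, 0]) cylinder(h = 404, r = 24);
translate([0, 0, 428]) {
  translate([0, 0, 401]) cube([254, 269, 23]);
  translate([15, 15, 0]) cylinder(h = 401, r = 15);
  translate([239, 15, 0]) cylinder(h = 401, r = 15);
  translate([15, 254, 0]) cylinder(h = 401, r = 15);
  translate([239, 254, 0]) cylinder(h = 401, r = 15);
}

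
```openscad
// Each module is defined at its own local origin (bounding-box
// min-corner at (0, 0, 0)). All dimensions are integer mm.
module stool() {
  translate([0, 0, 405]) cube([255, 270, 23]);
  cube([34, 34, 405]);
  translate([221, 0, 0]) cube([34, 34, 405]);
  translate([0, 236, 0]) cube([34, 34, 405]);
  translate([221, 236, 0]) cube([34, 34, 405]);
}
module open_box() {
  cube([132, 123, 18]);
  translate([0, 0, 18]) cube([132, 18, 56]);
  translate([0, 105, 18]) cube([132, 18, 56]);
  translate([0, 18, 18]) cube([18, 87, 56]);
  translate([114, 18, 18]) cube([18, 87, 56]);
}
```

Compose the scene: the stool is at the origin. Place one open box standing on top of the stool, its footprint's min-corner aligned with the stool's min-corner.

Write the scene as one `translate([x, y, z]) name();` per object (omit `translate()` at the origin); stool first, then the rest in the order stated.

stool();
translate([0, 0, 428]) open_box();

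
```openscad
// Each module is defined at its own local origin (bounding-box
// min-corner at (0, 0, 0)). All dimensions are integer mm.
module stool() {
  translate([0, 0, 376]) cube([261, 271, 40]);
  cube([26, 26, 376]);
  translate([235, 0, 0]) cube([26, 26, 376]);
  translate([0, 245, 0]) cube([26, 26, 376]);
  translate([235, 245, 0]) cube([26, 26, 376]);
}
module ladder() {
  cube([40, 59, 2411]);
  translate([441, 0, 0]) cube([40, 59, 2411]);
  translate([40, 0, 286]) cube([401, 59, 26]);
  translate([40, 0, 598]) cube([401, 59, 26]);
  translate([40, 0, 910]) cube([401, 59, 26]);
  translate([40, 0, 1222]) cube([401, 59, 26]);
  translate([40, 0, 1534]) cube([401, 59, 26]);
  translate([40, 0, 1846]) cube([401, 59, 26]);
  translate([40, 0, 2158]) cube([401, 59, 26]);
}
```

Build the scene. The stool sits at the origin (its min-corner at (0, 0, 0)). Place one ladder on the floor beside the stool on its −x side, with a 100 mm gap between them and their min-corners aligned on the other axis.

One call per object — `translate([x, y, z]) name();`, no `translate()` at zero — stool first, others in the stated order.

stool();
translate([-581, 0, 0]) ladder();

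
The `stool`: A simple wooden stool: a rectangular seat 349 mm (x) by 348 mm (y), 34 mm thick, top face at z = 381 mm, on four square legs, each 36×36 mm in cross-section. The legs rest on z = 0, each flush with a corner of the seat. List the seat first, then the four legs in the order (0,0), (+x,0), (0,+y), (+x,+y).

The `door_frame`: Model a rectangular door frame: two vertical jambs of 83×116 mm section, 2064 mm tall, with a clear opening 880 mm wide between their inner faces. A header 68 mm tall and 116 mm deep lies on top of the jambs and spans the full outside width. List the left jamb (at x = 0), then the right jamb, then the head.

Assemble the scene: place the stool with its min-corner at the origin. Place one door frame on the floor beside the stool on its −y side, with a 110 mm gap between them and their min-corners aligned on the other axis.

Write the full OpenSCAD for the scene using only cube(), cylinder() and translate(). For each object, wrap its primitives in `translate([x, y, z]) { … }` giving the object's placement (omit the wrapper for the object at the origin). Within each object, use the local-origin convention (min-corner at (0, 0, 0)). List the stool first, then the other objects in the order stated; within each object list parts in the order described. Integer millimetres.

translate([0, 0, 347]) cube([349, 348, 34]);
cube([36, 36, 347]);
translate([313, 0, 0]) cube([36, 36, 347]);
translate([0, 312, 0]) cube([36, 36, 347]);
translate([313, 312, 0]) cube([36, 36, 347]);
translate([0, -226, 0]) {
  cube([83, 116, 2064]);
  translate([963, 0, 0]) cube([83, 116, 2064]);
  translate([0, 0, 2064]) cube([1046, 116, 68]);
}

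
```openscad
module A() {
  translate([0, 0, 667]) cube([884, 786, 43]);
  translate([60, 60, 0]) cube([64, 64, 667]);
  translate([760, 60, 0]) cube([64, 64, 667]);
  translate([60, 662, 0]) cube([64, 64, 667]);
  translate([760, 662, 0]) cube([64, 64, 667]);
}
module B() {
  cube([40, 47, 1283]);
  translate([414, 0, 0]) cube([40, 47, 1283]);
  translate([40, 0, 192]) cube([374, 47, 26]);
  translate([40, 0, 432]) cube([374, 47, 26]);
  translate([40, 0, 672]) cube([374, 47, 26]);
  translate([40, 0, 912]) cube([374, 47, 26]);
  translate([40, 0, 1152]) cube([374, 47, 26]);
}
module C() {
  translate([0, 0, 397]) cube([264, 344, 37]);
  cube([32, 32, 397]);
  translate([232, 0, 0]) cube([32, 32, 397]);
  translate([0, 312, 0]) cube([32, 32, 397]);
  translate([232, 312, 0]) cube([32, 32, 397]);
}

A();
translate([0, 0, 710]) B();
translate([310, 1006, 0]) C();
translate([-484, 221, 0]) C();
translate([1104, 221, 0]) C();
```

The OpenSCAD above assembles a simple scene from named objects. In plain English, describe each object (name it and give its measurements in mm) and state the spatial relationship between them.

A is a rectangular dining table. The top is 884×786×43 mm with its upper surface at z = 710 mm. It stands on four 64×64 mm square legs, each inset 60 mm from the nearest pair of top edges, running from the floor to the underside of the top.

B is a straight ladder. Two 40×47 mm vertical rails, 1283 mm tall, stand 454 mm apart (outside-to-outside) with their front faces coplanar on the −y side. 5 rungs, each 47 mm deep and 26 mm tall, span between the inner faces of the rails, front faces flush with the rails. The lowest rung's underside is at z = 192 mm and rungs are spaced 240 mm apart (underside to underside).

C is a four-legged stool. The seat is 264×344 mm, 37 mm thick, top at z = 434 mm. It stands on four square legs, each 32×32 mm in cross-section, from z = 0 to the seat underside, each flush with a corner of the seat.

The ladder is on top of the table. Three stools sit around the table at the +y, −x, +x sides.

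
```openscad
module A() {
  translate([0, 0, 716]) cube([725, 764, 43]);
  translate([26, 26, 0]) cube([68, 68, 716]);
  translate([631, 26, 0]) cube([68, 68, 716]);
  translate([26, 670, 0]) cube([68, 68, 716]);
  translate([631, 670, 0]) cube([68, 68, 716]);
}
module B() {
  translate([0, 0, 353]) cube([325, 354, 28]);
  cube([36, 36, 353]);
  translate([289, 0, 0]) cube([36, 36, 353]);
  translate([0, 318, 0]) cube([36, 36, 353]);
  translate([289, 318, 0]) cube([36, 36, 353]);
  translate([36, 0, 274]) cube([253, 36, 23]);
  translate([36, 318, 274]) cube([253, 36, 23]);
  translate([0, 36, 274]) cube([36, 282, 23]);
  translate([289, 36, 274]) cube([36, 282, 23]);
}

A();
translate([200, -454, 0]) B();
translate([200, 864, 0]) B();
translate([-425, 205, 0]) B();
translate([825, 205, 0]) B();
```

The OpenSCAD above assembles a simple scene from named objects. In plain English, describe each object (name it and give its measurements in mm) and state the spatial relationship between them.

A is a table: top 725 mm (x) × 764 mm (y), 43 mm thick, upper face at z = 759 mm, on four 68×68 mm square legs, each inset 26 mm from the nearest pair of top edges, running from z = 0 to the bottom of the top.

B is a four-legged stool. The seat is 325×354 mm, 28 mm thick, top at z = 381 mm. It stands on four square legs, each 36×36 mm in cross-section, from z = 0 to the seat underside, each flush with a corner of the seat. Four stretchers, 36 mm wide and 23 mm tall, connect adjacent legs with their undersides at z = 274 mm, each running between the inner faces of the legs it joins and aligned with the legs' outer faces on the other axis.

Four stools sit around the table at the −y, +y, −x, +x sides.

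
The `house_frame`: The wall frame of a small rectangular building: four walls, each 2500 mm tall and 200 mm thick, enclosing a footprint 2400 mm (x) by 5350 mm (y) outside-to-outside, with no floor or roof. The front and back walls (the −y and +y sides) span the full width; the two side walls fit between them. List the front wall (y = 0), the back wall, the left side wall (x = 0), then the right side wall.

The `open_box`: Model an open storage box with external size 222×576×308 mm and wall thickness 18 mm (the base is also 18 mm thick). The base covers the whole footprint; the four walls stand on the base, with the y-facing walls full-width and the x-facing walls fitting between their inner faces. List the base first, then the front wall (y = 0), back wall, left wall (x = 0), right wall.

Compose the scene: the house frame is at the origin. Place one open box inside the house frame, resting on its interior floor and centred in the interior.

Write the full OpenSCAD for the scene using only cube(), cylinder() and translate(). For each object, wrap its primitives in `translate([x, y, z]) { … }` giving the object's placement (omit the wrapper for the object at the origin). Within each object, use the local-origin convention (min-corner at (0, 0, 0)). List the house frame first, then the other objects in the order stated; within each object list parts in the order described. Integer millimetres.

cube([2400, 200, 2500]);
translate([0, 5150, 0]) cube([2400, 200, 2500]);
translate([0, 200, 0]) cube([200, 4950, 2500]);
translate([2200, 200, 0]) cube([200, 4950, 2500]);
translate([1089, 2387, 0]) {
  cube([222, 576, 18]);
  translate([0, 0, 18]) cube([222, 18, 290]);
  translate([0, 558, 18]) cube([222, 18, 290]);
  translate([0, 18, 18]) cube([18, 540, 290]);
  translate([204, 18, 18]) cube([18, 540, 290]);
}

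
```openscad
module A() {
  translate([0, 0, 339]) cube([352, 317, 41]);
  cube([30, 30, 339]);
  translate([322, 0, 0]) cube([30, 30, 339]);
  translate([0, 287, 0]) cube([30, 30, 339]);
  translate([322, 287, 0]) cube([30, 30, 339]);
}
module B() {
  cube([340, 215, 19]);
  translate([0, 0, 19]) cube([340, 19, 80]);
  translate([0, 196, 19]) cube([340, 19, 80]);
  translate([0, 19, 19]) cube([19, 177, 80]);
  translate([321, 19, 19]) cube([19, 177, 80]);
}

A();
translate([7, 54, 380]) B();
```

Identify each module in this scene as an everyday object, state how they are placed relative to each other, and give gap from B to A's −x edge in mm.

A is a stool. B is an open box. The open box is on top of the stool. The gap from the open box to the stool's −x edge is 7 mm.

The open box's min-x is at 7; the stool's min-x is 0; gap = 7 mm.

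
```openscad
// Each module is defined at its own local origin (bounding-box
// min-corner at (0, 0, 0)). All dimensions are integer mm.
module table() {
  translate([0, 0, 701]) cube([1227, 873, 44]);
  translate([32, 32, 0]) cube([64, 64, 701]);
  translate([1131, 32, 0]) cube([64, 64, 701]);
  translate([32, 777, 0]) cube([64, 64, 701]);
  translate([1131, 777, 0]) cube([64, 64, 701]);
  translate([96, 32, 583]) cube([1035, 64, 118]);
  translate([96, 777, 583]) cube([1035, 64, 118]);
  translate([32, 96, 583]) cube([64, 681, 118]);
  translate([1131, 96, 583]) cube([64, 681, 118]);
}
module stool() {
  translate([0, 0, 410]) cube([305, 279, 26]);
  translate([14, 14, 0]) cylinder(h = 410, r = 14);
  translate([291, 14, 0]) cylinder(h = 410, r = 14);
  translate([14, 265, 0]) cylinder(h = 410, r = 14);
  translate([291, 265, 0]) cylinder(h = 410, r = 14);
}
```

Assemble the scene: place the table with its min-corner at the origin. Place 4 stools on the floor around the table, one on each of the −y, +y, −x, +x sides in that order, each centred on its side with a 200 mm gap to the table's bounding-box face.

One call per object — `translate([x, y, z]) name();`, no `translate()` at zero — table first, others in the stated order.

table();
translate([461, -479, 0]) stool();
translate([461, 1073, 0]) stool();
translate([-505, 297, 0]) stool();
translate([1427, 297, 0]) stool();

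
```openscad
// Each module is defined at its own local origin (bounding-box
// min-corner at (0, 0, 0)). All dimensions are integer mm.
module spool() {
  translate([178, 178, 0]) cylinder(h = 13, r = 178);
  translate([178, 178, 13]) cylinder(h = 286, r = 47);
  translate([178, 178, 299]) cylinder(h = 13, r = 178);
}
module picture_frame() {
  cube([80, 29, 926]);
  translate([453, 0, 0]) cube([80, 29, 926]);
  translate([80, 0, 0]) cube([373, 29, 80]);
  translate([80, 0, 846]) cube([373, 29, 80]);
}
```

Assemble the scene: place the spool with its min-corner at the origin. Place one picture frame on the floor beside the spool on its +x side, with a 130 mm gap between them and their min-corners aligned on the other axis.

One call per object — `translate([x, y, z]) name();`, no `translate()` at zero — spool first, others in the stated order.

spool();
translate([486, 0, 0]) picture_frame();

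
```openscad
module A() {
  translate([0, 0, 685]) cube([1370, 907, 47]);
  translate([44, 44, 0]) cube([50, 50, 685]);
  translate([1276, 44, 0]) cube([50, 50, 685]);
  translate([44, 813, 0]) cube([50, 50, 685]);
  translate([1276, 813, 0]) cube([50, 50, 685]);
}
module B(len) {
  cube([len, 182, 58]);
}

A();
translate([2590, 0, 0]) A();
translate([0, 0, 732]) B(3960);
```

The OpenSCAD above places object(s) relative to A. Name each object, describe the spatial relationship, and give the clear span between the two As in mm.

Second table starts at x = 2590; first ends at x = 1370; clear span = 2590 − 1370 = 1220 mm.

A is a table. B is a beam. A beam spans the tops of two tables. The clear span between the two tables is 1220 mm.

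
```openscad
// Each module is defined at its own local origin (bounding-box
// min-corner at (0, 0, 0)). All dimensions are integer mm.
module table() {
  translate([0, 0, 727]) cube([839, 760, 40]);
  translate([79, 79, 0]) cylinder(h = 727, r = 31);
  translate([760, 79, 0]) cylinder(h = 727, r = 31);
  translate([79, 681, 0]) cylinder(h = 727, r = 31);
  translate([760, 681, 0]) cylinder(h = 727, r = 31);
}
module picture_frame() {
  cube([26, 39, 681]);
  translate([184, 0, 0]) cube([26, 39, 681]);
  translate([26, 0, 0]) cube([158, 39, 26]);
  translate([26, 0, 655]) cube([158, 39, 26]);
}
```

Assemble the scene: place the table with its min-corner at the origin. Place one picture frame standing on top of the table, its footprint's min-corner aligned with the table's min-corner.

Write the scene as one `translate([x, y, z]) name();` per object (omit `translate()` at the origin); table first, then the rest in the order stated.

table();
translate([0, 0, 767]) picture_frame();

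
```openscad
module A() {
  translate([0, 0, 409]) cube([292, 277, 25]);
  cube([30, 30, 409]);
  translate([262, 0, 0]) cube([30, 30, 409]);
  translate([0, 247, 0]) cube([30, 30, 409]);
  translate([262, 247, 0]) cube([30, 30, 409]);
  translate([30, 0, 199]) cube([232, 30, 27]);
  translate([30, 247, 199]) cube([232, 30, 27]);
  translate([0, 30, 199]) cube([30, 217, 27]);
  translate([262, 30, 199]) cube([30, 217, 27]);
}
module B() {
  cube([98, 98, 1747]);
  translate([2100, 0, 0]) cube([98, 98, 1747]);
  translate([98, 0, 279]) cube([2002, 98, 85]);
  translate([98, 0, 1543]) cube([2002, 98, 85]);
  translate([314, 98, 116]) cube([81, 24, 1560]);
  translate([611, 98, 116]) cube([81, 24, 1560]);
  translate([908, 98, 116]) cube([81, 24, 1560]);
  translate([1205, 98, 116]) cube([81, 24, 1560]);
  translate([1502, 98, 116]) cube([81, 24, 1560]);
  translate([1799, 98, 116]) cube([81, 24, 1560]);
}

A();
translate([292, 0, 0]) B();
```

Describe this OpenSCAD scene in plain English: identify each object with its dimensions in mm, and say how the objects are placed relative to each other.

A is a simple wooden stool: a rectangular seat 292 mm (x) by 277 mm (y), 25 mm thick, top face at z = 434 mm, on four square legs, each 30×30 mm in cross-section. The legs rest on z = 0, each flush with a corner of the seat. Four stretchers, 30 mm wide and 27 mm tall, connect adjacent legs with their undersides at z = 199 mm, each running between the inner faces of the legs it joins and aligned with the legs' outer faces on the other axis.

B is a fence section. Two 98×98 mm posts, 1747 mm tall, stand on the floor with a clear span of 2002 mm between their inner faces. Two horizontal rails of 98×85 mm section span the gap between the posts with their undersides at z = 279 mm and z = 1543 mm, flush with the posts' −y face. 6 pickets, each 81 mm wide, 24 mm thick and 1560 mm tall, are fixed to the +y face of the rails with their bottoms at z = 116 mm, evenly spaced across the span with equal gaps (rounded down to the nearest mm) at the −x end and between each pair — any rounding remainder accumulates at the +x end.

The fence section is against the stool's +x side, with their −y faces flush.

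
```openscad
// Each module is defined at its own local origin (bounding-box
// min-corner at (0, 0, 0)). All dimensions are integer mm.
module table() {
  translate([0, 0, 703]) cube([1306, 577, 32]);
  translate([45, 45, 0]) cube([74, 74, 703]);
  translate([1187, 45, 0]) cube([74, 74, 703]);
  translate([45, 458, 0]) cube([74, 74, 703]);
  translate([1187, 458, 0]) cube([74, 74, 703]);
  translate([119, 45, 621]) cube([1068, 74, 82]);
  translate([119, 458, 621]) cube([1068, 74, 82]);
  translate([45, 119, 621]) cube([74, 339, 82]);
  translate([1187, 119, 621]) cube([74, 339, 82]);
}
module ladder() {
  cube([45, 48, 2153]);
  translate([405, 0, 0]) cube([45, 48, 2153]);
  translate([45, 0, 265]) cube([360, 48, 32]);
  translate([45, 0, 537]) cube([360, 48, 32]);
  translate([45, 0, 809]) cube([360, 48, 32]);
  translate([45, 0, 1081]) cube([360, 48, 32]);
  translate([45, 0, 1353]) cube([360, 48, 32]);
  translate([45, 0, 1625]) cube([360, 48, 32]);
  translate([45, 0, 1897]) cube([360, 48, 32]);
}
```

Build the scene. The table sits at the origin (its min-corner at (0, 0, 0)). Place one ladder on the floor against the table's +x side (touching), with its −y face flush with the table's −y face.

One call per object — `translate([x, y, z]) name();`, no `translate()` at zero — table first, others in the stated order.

table();
translate([1306, 0, 0]) ladder();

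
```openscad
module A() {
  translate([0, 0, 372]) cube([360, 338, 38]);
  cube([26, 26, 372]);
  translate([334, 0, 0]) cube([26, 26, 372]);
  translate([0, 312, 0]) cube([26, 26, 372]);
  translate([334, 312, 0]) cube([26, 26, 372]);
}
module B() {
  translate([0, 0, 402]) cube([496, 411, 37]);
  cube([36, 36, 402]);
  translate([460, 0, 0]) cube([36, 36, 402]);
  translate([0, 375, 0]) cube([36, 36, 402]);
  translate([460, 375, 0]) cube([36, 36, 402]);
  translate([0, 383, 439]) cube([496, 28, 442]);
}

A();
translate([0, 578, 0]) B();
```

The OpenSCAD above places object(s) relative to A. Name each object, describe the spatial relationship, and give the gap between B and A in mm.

The chair's nearest face is 240 mm from the stool's +y face.

A is a stool. B is a chair. The chair is on the floor beside the stool on its +y side. The gap between the chair and the stool is 240 mm.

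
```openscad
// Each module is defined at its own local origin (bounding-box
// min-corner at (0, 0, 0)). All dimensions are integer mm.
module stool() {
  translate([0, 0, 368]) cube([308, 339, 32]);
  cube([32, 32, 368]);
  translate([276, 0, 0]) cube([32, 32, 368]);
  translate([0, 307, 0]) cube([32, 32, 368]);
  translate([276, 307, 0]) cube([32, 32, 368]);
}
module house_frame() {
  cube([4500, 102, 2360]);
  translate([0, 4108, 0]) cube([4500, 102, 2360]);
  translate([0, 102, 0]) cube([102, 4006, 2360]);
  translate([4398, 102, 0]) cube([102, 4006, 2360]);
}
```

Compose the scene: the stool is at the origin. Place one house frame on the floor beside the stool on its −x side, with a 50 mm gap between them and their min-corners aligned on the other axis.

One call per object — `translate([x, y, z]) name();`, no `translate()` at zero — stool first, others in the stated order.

stool();
translate([-4550, 0, 0]) house_frame();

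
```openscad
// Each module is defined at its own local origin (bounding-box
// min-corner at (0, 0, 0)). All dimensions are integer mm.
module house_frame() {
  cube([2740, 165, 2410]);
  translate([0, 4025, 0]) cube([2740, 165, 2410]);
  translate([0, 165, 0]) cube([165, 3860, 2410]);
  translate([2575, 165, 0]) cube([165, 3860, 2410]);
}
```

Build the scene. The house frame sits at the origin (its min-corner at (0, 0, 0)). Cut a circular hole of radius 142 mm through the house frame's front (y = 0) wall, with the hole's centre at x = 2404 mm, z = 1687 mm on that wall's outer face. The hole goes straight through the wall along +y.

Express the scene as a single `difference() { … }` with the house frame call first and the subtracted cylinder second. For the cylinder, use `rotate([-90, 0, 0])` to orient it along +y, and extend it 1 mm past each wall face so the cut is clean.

difference() {
  house_frame();
  translate([2404, -1, 1687]) rotate([-90, 0, 0]) cylinder(h = 167, r = 142);
}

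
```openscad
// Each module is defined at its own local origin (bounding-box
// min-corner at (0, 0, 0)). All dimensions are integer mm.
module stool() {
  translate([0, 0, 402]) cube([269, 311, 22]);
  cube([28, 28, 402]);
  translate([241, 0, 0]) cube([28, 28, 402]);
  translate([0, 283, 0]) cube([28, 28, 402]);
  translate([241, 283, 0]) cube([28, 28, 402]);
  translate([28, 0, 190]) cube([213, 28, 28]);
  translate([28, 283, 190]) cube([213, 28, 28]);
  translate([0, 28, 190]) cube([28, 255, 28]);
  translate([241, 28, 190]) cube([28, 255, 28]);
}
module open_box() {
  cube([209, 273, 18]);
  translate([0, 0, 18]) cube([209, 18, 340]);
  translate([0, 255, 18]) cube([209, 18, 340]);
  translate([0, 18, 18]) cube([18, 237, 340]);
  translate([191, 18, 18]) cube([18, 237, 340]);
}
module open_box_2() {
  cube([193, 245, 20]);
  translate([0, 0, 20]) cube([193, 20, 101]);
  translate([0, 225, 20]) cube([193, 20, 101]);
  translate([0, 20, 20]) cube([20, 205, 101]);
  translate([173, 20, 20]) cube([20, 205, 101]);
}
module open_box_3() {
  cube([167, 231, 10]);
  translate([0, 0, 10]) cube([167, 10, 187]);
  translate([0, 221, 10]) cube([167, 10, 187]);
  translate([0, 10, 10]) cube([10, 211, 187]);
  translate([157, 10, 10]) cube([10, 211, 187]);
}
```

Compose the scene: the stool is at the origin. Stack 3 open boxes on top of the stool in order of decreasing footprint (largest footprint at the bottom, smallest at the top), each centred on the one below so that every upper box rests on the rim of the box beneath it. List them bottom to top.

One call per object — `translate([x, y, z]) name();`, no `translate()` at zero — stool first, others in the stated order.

stool();
translate([30, 19, 424]) open_box();
translate([38, 33, 782]) open_box_2();
translate([51, 40, 903]) open_box_3();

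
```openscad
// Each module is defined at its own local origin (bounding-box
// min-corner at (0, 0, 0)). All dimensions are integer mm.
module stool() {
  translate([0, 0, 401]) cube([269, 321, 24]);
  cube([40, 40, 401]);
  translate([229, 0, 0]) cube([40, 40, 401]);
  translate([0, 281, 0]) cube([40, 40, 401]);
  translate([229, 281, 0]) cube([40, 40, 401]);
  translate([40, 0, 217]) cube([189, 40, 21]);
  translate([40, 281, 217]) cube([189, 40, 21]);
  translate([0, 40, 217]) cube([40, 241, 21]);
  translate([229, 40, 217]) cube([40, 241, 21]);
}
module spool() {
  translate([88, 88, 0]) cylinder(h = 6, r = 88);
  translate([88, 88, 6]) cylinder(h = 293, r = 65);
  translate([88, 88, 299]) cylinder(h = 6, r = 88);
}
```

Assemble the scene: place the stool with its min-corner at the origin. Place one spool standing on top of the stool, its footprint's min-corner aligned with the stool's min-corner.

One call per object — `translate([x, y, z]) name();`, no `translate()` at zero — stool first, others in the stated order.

stool();
translate([0, 0, 425]) spool();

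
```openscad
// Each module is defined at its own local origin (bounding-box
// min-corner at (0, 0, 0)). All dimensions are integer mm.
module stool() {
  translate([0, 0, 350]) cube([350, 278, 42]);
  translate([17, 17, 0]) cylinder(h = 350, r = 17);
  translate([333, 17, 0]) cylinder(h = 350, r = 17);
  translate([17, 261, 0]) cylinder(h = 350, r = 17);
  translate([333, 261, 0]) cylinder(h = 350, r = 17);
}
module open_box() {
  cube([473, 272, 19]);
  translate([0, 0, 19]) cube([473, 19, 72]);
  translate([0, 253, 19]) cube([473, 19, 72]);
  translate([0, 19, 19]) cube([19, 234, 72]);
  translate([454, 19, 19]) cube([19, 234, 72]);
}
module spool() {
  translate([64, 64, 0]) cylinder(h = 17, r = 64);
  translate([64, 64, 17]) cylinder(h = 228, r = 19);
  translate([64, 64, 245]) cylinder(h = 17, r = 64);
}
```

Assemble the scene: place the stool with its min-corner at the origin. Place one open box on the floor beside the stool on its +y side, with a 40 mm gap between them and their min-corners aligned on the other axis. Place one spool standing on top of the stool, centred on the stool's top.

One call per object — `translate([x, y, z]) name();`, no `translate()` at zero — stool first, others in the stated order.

stool();
translate([0, 318, 0]) open_box();
translate([111, 75, 392]) spool();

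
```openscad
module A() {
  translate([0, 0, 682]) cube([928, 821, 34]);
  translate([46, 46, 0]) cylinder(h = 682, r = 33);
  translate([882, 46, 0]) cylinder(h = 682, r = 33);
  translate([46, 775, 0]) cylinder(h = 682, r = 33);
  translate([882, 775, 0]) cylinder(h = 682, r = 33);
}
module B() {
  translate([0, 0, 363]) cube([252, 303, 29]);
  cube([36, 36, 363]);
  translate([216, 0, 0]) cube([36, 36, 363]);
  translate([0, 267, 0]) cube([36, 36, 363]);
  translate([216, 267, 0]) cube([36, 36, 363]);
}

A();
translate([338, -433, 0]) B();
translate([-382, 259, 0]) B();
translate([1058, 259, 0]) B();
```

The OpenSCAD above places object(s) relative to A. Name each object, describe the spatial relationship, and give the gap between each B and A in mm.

A is a table. B is a stool. Three stools sit around the table at the −y, −x, +x sides. The gap between each stool and the table is 130 mm.

Each stool's nearest face is 130 mm from the table's bounding box.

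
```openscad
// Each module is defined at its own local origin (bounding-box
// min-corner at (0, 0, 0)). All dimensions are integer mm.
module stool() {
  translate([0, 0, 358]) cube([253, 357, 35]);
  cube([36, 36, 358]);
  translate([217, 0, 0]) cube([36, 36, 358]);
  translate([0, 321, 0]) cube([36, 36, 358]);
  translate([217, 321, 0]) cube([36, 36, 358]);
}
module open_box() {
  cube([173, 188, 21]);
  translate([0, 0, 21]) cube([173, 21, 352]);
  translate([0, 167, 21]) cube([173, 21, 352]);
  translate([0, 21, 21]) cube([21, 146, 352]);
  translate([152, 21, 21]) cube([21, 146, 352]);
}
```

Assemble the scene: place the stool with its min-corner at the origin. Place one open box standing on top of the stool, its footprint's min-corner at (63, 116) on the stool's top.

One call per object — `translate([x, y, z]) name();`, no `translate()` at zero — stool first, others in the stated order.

stool();
translate([63, 116, 393]) open_box();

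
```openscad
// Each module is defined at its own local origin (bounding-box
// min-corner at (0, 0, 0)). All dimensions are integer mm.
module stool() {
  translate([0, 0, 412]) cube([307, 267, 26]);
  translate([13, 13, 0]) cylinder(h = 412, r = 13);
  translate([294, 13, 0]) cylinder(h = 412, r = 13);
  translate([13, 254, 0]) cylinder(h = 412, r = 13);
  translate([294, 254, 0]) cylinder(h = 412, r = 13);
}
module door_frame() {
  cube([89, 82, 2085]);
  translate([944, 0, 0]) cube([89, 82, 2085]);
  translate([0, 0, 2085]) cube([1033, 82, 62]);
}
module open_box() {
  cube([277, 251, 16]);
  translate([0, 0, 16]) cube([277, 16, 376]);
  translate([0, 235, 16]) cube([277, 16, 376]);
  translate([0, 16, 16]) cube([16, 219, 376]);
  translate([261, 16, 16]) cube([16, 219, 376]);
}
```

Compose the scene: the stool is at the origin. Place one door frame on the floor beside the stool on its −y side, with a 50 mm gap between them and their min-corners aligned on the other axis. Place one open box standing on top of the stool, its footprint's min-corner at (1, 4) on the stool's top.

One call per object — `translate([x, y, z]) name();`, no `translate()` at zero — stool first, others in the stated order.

stool();
translate([0, -132, 0]) door_frame();
translate([1, 4, 438]) open_box();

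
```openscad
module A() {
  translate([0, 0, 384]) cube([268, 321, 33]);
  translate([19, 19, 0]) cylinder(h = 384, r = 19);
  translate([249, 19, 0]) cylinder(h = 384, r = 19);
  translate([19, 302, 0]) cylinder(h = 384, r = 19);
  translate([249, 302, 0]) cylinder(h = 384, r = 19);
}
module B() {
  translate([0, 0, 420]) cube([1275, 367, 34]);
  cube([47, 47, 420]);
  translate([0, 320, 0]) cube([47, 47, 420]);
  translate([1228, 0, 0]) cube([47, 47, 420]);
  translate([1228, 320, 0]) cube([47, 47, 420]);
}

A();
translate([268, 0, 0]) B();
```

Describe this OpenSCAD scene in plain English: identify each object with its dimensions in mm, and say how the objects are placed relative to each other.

A is a four-legged stool. The seat is a 268×321×33 mm slab whose top surface is at z = 417 mm; four round legs, each 38 mm in diameter, run from the floor (z = 0) to the underside of the seat, each leg's axis is inset half a diameter from the nearest pair of seat edges (so the leg's bounding box is flush with the corner).

B is a long wooden bench with a 1275 mm (x) × 367 mm (y) seat, 34 mm thick, its top surface 454 mm above the floor. Four 47 mm square legs at the seat corners, flush with the edges, run from z = 0 to the seat underside.

The bench is against the stool's +x side, with their −y faces flush.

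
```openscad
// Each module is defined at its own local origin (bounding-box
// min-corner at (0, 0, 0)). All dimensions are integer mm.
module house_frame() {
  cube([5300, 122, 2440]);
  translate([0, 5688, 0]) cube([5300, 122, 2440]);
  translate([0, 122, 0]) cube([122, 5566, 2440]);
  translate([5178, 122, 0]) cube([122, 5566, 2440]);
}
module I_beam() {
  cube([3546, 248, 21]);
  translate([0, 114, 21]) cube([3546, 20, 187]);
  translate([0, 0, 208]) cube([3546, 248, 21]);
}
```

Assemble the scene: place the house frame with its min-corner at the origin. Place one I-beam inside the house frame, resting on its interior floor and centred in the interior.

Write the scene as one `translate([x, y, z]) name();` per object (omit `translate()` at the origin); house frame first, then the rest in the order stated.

house_frame();
translate([877, 2781, 0]) I_beam();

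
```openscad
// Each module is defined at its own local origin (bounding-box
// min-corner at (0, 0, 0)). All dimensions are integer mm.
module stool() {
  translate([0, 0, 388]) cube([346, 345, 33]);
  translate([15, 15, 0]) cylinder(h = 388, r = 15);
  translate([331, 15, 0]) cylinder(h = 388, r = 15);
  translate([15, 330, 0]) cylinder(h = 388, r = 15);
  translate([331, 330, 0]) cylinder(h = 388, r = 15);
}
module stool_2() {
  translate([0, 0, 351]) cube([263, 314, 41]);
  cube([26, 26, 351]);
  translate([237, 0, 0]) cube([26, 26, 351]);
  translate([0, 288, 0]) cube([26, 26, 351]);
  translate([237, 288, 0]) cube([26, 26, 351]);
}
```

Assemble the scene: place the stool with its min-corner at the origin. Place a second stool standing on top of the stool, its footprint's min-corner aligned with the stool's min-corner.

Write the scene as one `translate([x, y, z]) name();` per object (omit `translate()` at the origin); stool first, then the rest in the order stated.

stool();
translate([0, 0, 421]) stool_2();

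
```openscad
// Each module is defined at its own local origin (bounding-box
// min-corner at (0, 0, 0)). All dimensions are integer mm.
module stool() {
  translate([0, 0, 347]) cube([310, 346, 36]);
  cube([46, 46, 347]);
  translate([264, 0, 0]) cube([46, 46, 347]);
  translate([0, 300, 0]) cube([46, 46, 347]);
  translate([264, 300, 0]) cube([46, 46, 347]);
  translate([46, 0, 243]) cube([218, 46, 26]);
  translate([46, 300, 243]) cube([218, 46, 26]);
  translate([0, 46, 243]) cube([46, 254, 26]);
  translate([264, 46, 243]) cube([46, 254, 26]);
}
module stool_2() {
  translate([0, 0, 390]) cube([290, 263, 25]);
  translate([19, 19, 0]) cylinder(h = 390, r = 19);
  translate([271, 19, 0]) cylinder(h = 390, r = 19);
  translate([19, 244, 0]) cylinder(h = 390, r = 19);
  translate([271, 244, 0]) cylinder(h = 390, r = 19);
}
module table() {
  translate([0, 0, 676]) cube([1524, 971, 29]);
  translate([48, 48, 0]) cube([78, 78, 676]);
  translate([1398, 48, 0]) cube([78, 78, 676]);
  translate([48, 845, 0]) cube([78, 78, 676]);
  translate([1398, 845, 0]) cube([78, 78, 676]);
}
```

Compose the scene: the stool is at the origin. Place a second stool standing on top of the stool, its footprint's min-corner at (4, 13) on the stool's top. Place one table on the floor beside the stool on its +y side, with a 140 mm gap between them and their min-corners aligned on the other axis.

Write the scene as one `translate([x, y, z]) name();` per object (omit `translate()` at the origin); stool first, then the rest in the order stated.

stool();
translate([4, 13, 383]) stool_2();
translate([0, 486, 0]) table();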